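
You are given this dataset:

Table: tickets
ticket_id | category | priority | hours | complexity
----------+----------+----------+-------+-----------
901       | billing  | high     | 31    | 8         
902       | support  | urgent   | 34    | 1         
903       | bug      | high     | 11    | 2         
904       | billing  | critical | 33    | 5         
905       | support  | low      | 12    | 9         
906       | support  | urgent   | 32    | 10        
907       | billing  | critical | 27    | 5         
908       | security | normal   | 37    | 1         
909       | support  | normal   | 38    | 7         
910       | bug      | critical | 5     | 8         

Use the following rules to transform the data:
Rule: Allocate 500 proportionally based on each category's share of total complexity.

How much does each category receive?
billing: 160.71, bug: 89.29, security: 8.93, support: 241.07

Step 1: Calculate total complexity = 56
Step 2: Calculate each category's proportion:
  billing: 18/56 = 32.14% → 160.71
  bug: 10/56 = 17.86% → 89.29
  security: 1/56 = 1.79% → 8.93
  support: 27/56 = 48.21% → 241.07
Step 3: Verify: sum of allocations ≈ 500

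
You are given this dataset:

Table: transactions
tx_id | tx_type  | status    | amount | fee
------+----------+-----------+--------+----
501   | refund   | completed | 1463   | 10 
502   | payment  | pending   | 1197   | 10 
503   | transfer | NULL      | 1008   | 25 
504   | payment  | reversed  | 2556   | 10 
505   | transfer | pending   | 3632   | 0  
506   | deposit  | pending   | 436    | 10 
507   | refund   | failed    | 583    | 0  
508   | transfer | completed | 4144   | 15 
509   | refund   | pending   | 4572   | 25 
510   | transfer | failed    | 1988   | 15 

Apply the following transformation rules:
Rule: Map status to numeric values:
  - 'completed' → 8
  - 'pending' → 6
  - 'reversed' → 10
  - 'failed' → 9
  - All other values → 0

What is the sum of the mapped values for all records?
68

Step 1: Apply mapping to each record
Step 2: Count by status:
  'completed': 2 records × 8 = 16
  'pending': 4 records × 6 = 24
  'reversed': 1 records × 10 = 10
  'failed': 2 records × 9 = 18
Step 3: Sum all mapped values = 68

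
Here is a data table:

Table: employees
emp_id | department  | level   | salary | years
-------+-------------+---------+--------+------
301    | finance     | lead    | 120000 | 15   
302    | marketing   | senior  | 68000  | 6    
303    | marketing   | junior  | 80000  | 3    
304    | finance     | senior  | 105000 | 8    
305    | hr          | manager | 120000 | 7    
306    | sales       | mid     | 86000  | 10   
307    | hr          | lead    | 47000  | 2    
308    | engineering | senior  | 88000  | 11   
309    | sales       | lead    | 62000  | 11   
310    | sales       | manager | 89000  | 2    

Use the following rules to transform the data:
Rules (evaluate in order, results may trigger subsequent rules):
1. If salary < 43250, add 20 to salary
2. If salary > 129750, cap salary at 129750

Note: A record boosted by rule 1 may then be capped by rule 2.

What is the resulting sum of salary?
865000

Step 1: Apply rule 1 to records with salary < 43250
  - 0 records get bonus of 20
  - Of these, 0 records then exceed 129750 and get capped
Step 2: Apply rule 2 to records with salary > 129750
  - 0 records (original) are capped
Step 3: Calculate final sum = 865000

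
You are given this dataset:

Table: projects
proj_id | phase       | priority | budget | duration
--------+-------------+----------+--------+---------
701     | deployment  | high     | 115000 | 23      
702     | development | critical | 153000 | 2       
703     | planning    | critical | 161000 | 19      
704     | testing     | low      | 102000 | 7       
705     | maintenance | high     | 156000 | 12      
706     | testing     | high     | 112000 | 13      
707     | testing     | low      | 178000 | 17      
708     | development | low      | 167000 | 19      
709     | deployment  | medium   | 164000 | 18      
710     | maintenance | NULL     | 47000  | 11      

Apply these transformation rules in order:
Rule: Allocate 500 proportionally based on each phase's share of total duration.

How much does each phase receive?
deployment: 145.39, development: 74.47, maintenance: 81.56, planning: 67.38, testing: 131.21

Step 1: Calculate total duration = 141
Step 2: Calculate each phase's proportion:
  deployment: 41/141 = 29.08% → 145.39
  development: 21/141 = 14.89% → 74.47
  maintenance: 23/141 = 16.31% → 81.56
  planning: 19/141 = 13.48% → 67.38
  testing: 37/141 = 26.24% → 131.21
Step 3: Verify: sum of allocations ≈ 500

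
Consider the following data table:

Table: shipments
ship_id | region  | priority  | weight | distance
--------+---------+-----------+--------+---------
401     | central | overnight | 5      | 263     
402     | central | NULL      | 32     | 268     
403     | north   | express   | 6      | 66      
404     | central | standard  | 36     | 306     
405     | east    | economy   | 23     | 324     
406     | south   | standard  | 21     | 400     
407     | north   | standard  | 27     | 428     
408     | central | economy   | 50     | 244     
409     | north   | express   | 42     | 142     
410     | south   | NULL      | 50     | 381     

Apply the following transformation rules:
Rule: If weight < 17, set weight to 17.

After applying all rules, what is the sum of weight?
315

Step 1: 2 records have weight < 17
Step 2: These records originally summed to 11
Step 3: After setting to minimum: 2 × 17 = 34
Step 4: Unaffected records sum: 281
Step 5: Final sum = 34 + 281 = 315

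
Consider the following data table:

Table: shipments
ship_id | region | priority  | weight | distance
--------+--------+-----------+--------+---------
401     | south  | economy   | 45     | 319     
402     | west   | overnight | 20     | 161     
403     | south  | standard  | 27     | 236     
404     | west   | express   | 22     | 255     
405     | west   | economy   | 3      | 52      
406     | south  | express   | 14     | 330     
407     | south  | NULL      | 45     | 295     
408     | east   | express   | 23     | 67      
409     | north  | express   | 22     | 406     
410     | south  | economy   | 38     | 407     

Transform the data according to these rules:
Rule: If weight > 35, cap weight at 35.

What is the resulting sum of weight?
236

Step 1: 3 records have weight > 35
Step 2: These records originally summed to 128
Step 3: After capping: 3 × 35 = 105
Step 4: Unaffected records sum: 131
Step 5: Final sum = 105 + 131 = 236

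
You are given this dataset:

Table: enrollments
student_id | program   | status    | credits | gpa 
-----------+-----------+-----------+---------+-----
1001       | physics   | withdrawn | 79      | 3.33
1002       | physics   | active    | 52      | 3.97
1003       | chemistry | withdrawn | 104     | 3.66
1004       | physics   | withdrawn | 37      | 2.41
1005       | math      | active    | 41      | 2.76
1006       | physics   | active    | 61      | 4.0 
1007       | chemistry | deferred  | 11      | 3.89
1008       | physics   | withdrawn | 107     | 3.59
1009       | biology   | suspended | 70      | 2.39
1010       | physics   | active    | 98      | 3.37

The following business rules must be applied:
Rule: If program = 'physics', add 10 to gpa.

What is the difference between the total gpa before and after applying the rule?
60.0

Step 1: Original sum of gpa = 33.37
Step 2: 6 records have program = 'physics'
Step 3: Each affected record changes by 10
Step 4: Total change = 6 × 10 = 60
Step 5: New sum = 33.37 + 60 = 93.37
Step 6: Difference = |93.37 - 33.37| = 60.0
        (Sum increased by 60.0)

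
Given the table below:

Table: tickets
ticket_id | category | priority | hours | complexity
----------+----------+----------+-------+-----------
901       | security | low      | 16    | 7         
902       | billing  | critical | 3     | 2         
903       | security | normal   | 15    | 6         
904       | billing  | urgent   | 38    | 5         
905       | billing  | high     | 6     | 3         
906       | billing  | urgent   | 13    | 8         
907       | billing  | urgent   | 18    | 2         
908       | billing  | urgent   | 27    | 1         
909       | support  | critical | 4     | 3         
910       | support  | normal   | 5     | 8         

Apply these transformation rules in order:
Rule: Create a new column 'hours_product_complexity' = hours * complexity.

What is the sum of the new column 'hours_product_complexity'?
635

Step 1: For each record, compute hours * complexity
Example calculations:
  16 * 7 = 112
  3 * 2 = 6
  15 * 6 = 90
  ...
Step 2: Sum all derived values
Step 3: Total = 635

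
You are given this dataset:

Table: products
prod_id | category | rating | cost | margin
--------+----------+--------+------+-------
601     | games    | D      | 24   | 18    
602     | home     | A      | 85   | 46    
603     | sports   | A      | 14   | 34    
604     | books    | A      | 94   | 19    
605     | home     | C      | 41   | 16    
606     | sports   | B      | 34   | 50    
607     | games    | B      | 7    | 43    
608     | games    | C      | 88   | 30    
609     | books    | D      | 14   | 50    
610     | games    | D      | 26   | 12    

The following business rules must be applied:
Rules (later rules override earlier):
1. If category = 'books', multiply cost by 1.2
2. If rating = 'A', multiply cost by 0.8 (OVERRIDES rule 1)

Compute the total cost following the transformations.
391.2

Step 1: Rule 2 takes priority for records with rating = 'A'
  - 3 records: 193 × 0.8 = 154.4
Step 2: Rule 1 applies to remaining records with category = 'books'
  - 1 records: 14 × 1.2 = 16.8
Step 3: Other records unchanged: 220
Step 4: Final sum = 154.4 + 16.8 + 220 = 391.2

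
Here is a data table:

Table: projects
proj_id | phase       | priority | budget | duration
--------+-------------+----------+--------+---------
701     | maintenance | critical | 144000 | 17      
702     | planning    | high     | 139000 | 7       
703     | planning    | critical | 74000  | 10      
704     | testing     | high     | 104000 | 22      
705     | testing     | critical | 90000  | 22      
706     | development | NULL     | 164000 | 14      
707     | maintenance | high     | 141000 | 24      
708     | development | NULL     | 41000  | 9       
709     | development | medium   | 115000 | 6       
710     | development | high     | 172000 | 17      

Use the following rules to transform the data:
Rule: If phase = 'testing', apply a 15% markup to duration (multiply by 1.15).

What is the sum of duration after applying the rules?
154.6

Step 1: Records with phase = 'testing' have total duration = 44
Step 2: Apply multiplier: 44 × 1.15 = 50.6
Step 3: Other records total: 104
Step 4: Final sum = 50.6 + 104 = 154.6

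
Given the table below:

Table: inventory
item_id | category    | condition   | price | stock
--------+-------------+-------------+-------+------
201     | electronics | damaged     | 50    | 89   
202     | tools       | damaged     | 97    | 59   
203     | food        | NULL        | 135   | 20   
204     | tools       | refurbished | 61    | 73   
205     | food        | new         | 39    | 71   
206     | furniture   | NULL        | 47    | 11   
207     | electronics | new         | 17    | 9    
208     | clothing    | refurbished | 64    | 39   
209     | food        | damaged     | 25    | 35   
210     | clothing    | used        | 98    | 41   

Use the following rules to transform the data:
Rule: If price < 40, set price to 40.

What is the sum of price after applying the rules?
672

Step 1: 3 records have price < 40
Step 2: These records originally summed to 81
Step 3: After setting to minimum: 3 × 40 = 120
Step 4: Unaffected records sum: 552
Step 5: Final sum = 120 + 552 = 672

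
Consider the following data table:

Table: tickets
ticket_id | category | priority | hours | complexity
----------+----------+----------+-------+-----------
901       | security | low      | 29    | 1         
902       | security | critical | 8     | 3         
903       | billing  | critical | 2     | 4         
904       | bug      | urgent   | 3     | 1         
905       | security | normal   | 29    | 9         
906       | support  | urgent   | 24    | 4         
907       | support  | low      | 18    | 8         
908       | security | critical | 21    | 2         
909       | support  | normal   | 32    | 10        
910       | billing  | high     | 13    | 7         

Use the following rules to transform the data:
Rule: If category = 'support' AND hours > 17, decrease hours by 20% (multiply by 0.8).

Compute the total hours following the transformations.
164.2

Step 1: Find records where category = 'support' AND hours > 17
Step 2: 3 records match, summing to 74
Step 3: After multiplier: 74 × 0.8 = 59.2
Step 4: Unaffected records sum: 105
Step 5: Final sum = 59.2 + 105 = 164.2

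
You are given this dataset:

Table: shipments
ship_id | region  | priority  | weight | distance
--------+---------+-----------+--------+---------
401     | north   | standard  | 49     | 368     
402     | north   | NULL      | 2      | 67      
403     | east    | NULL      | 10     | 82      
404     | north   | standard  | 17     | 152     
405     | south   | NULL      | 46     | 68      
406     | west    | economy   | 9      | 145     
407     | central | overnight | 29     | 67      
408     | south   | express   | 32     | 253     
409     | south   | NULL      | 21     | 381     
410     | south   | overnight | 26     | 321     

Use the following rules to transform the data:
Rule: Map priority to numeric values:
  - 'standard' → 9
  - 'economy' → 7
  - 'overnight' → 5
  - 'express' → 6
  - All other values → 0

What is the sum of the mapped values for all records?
41

Step 1: Apply mapping to each record
Step 2: Count by status:
  'standard': 2 records × 9 = 18
  'economy': 1 records × 7 = 7
  'overnight': 2 records × 5 = 10
  'express': 1 records × 6 = 6
Step 3: Sum all mapped values = 41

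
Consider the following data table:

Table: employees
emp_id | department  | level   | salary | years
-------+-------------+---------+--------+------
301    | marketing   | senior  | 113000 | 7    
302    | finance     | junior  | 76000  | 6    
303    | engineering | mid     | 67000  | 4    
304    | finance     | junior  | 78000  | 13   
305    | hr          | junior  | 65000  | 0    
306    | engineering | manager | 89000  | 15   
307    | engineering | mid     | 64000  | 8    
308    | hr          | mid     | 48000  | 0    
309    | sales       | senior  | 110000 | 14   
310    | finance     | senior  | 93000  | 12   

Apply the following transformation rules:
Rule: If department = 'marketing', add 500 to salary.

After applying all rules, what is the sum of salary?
803500

Step 1: Count records where department = 'marketing': 1
Step 2: Total bonus added: 1 × 500 = 500
Step 3: Original sum of salary: 803000
Step 4: Final sum = 803000 + 500 = 803500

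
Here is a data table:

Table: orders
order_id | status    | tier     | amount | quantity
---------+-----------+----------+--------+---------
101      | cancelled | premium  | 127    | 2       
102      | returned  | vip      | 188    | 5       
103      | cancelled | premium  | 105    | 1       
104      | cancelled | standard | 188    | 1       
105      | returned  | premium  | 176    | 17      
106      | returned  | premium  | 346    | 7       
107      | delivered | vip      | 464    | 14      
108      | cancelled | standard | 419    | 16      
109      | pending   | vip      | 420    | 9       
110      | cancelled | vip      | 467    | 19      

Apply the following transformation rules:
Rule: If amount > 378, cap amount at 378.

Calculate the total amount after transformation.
2642

Step 1: 4 records have amount > 378
Step 2: These records originally summed to 1770
Step 3: After capping: 4 × 378 = 1512
Step 4: Unaffected records sum: 1130
Step 5: Final sum = 1512 + 1130 = 2642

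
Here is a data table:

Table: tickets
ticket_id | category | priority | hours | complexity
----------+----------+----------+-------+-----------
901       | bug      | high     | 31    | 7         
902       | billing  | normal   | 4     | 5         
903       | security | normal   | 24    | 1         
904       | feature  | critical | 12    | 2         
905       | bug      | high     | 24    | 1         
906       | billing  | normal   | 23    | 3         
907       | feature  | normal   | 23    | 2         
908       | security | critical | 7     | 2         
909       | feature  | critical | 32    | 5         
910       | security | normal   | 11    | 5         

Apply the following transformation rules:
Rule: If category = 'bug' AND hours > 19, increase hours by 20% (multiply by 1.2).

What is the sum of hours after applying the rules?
202.0

Step 1: Find records where category = 'bug' AND hours > 19
Step 2: 2 records match, summing to 55
Step 3: After multiplier: 55 × 1.2 = 66.0
Step 4: Unaffected records sum: 136
Step 5: Final sum = 66.0 + 136 = 202.0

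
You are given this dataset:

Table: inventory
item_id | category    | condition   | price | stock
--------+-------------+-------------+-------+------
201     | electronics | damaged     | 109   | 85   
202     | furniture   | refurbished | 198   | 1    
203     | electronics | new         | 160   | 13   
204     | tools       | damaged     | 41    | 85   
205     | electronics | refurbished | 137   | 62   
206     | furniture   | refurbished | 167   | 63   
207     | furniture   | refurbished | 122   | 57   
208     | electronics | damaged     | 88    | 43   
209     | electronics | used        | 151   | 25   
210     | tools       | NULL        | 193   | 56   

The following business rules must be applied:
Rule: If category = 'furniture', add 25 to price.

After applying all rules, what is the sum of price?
1441

Step 1: Count records where category = 'furniture': 3
Step 2: Total bonus added: 3 × 25 = 75
Step 3: Original sum of price: 1366
Step 4: Final sum = 1366 + 75 = 1441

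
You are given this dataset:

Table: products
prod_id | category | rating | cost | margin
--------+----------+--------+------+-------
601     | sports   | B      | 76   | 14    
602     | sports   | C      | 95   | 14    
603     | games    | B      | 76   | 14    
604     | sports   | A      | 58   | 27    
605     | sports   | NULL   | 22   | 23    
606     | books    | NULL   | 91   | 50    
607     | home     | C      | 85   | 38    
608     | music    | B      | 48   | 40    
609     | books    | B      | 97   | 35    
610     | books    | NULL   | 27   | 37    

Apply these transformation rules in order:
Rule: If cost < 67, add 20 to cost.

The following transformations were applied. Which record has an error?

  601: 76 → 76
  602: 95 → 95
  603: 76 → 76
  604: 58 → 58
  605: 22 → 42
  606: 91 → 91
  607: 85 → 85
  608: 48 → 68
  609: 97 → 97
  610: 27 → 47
Record 604 has an error. The correct transformed value should be 78, not 58.

Step 1: Check each record against the rule
Step 2: Record 604 has cost = 58
Step 3: Since 58 < 67, the bonus should have been applied
Step 4: Correct value = 78, but claimed value = 58
Conclusion: Record 604 has the error.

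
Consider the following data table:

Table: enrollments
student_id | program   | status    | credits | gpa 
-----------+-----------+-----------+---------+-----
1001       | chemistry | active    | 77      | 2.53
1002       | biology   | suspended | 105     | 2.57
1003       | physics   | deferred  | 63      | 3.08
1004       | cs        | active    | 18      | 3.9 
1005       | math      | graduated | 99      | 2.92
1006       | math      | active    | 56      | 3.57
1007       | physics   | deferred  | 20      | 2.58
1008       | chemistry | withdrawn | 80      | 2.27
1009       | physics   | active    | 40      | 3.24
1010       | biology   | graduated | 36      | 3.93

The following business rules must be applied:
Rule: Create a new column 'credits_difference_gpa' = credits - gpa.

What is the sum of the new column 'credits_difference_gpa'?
563.41

Step 1: For each record, compute credits - gpa
Example calculations:
  77 - 2.53 = 74.47
  105 - 2.57 = 102.43
  63 - 3.08 = 59.92
  ...
Step 2: Sum all derived values
Step 3: Total = 563.41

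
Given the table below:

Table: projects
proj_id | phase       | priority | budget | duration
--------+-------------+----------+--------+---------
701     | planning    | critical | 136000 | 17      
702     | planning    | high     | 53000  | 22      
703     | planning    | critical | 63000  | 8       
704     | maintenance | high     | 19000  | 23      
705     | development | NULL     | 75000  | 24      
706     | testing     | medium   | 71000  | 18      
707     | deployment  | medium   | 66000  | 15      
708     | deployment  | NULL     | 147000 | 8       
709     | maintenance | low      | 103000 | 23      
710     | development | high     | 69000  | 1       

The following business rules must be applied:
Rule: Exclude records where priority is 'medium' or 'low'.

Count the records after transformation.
7

Step 1: Count records to exclude
  - 2 (medium) + 1 (low) = 3 records
Step 2: Total records: 10
Step 3: Remaining = 10 - 3 = 7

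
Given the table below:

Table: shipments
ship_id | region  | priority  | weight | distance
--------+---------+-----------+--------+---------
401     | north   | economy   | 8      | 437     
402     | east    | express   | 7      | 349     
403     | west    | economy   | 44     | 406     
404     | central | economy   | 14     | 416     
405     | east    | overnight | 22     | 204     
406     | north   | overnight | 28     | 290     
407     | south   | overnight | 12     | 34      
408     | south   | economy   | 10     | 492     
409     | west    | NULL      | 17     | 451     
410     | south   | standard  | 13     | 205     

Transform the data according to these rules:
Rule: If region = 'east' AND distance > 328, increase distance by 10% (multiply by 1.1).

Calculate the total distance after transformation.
3318.9

Step 1: Find records where region = 'east' AND distance > 328
Step 2: 1 records match, summing to 349
Step 3: After multiplier: 349 × 1.1 = 383.9
Step 4: Unaffected records sum: 2935
Step 5: Final sum = 383.9 + 2935 = 3318.9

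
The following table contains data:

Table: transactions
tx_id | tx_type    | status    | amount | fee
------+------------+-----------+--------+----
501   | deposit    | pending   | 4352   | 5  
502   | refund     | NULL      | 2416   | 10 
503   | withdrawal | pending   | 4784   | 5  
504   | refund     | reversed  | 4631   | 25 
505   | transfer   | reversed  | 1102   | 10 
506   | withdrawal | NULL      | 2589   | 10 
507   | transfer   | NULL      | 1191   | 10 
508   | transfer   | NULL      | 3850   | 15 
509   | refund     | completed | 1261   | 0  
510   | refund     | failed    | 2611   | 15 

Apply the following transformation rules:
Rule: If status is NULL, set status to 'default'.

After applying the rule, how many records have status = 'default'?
4

Step 1: Count records where status IS NULL
Step 2: Found 4 records with NULL status
Step 3: These records will have status set to 'default'
Step 4: Records already having status = 'default': 0
Step 5: Answer: 4 + 0 = 4 records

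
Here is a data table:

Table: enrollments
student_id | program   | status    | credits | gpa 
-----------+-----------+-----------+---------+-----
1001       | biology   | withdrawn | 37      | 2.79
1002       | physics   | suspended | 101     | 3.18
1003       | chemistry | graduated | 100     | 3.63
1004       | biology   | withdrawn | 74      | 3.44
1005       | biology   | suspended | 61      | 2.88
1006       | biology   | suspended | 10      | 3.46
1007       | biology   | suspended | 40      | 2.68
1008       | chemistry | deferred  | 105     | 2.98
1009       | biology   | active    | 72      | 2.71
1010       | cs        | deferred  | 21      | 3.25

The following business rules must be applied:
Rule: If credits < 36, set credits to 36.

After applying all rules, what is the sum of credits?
662

Step 1: 2 records have credits < 36
Step 2: These records originally summed to 31
Step 3: After setting to minimum: 2 × 36 = 72
Step 4: Unaffected records sum: 590
Step 5: Final sum = 72 + 590 = 662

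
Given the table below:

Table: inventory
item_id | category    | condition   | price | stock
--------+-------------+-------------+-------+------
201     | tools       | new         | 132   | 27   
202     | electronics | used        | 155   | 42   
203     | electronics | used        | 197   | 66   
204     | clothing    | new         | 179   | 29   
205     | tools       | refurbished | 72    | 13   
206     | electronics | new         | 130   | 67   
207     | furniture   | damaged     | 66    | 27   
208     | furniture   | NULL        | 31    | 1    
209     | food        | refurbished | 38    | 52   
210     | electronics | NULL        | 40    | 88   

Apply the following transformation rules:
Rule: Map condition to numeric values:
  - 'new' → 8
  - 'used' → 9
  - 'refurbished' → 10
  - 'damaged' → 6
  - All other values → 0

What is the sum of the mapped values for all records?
68

Step 1: Apply mapping to each record
Step 2: Count by status:
  'new': 3 records × 8 = 24
  'used': 2 records × 9 = 18
  'refurbished': 2 records × 10 = 20
  'damaged': 1 records × 6 = 6
Step 3: Sum all mapped values = 68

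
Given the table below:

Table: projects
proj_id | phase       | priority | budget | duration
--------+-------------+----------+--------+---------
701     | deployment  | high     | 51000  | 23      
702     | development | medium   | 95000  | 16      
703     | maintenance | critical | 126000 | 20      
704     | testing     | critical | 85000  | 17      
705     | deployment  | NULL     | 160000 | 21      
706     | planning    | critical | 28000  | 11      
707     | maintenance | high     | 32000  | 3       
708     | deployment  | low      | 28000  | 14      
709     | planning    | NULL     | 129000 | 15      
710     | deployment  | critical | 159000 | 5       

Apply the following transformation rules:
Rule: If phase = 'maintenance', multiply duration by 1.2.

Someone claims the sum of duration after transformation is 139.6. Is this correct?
No, the correct result is 149.6.

Step 1: Calculate the correct sum after transformation
Step 2: Apply multiplier 1.2 to records where phase = 'maintenance'
Step 3: Correct result = 149.6
Step 4: Claimed result = 139.6
Step 5: 149.6 ≠ 139.6
Conclusion: The claimed result is incorrect. The correct answer is 149.6.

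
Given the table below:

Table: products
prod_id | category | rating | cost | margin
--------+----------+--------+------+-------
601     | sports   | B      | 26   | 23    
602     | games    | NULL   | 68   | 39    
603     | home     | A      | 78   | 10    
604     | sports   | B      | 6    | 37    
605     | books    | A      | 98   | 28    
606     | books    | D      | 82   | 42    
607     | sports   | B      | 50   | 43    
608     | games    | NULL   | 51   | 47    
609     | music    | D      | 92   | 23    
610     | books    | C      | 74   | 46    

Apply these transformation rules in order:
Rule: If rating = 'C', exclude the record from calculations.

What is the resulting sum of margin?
292

Step 1: Identify records where rating = 'C'
Step 2: The excluded records sum to 46
Step 3: Original total margin = 338
Step 4: Remaining total = 338 - 46 = 292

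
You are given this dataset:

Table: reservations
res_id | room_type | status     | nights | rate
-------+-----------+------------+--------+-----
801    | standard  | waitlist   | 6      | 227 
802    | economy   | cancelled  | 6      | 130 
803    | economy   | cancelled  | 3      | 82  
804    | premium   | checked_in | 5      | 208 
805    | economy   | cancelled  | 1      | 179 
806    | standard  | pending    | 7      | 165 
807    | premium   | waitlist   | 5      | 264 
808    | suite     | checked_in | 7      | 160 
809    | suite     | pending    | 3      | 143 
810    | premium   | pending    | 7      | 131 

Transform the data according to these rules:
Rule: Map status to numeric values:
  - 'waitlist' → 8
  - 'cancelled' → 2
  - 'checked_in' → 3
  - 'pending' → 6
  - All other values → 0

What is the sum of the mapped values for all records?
46

Step 1: Apply mapping to each record
Step 2: Count by status:
  'waitlist': 2 records × 8 = 16
  'cancelled': 3 records × 2 = 6
  'checked_in': 2 records × 3 = 6
  'pending': 3 records × 6 = 18
Step 3: Sum all mapped values = 46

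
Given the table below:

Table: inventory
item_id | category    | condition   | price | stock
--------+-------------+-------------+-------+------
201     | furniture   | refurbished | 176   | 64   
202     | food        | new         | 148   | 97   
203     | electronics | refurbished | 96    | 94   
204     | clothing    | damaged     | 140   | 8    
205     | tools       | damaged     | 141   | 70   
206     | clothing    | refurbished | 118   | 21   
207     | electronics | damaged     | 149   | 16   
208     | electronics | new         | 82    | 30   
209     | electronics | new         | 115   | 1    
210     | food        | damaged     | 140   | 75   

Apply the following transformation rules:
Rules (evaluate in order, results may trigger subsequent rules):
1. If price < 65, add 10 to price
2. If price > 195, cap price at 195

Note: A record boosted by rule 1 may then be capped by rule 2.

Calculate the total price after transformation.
1305

Step 1: Apply rule 1 to records with price < 65
  - 0 records get bonus of 10
  - Of these, 0 records then exceed 195 and get capped
Step 2: Apply rule 2 to records with price > 195
  - 0 records (original) are capped
Step 3: Calculate final sum = 1305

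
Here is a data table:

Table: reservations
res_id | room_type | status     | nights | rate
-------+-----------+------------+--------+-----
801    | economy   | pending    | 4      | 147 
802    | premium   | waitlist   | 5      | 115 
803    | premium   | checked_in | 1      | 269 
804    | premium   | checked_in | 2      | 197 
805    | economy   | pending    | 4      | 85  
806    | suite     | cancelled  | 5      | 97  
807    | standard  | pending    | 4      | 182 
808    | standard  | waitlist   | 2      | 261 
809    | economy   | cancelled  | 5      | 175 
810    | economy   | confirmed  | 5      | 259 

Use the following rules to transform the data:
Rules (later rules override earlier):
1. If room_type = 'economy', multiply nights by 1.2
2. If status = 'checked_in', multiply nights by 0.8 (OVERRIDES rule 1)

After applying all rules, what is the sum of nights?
40.0

Step 1: Rule 2 takes priority for records with status = 'checked_in'
  - 2 records: 3 × 0.8 = 2.4
Step 2: Rule 1 applies to remaining records with room_type = 'economy'
  - 4 records: 18 × 1.2 = 21.6
Step 3: Other records unchanged: 16
Step 4: Final sum = 2.4 + 21.6 + 16 = 40.0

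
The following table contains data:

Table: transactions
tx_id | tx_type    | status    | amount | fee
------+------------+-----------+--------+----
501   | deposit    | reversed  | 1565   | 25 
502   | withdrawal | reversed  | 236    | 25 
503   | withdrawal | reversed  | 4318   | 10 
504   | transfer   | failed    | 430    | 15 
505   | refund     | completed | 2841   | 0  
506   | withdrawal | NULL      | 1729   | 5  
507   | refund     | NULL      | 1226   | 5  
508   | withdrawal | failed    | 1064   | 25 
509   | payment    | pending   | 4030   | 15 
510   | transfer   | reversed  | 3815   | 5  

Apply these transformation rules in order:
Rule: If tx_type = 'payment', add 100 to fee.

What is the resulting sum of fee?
230

Step 1: Count records where tx_type = 'payment': 1
Step 2: Total bonus added: 1 × 100 = 100
Step 3: Original sum of fee: 130
Step 4: Final sum = 130 + 100 = 230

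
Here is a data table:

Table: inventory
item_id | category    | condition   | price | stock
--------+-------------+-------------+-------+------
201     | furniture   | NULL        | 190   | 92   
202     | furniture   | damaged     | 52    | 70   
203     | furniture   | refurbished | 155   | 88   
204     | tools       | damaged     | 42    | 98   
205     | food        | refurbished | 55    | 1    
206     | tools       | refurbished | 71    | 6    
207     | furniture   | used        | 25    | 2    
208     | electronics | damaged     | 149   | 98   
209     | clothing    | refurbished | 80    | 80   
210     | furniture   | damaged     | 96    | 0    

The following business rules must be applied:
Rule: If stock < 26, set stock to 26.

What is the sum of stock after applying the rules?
630

Step 1: 4 records have stock < 26
Step 2: These records originally summed to 9
Step 3: After setting to minimum: 4 × 26 = 104
Step 4: Unaffected records sum: 526
Step 5: Final sum = 104 + 526 = 630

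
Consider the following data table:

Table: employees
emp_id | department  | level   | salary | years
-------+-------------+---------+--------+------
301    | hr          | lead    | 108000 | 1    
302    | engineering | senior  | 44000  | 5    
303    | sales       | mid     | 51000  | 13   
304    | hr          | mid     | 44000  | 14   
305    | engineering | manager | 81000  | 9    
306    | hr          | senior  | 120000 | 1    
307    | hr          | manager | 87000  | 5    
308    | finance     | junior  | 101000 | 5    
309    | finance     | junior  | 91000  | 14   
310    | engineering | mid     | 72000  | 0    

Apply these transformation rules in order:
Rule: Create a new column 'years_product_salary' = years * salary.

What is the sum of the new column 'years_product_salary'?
4670000

Step 1: For each record, compute years * salary
Example calculations:
  1 * 108000 = 108000
  5 * 44000 = 220000
  13 * 51000 = 663000
  ...
Step 2: Sum all derived values
Step 3: Total = 4670000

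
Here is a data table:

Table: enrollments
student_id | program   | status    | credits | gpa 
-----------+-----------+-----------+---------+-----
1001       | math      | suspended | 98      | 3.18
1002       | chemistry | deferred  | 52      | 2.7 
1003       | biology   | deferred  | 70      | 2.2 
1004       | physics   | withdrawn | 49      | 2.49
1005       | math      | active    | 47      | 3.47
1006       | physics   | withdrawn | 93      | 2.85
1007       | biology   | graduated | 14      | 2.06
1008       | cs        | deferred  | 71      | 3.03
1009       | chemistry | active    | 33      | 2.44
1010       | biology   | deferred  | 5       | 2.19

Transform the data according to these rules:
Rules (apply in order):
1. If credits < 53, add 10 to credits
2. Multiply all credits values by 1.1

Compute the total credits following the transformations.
651.2

Step 1: Apply Rule 1 - Add 10 to records with credits < 53
  - 6 records affected: 200 + (6 × 10) = 260
  - Unaffected records: 332
  - Sum after Rule 1: 592
Step 2: Apply Rule 2 - Multiply all by 1.1
  - 592 × 1.1 = 651.2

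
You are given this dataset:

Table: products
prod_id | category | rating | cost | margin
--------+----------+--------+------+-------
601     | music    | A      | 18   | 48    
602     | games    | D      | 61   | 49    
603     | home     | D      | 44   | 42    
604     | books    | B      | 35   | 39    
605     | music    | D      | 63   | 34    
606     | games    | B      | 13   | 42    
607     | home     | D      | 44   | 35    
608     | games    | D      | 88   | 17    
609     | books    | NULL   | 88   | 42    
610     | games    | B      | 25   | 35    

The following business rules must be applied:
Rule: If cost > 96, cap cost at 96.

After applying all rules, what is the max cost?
88

Step 1: Original maximum cost = 88
Step 2: Check cap of 96 against maximum
Step 3: No records exceed the cap (max 88 <= cap 96), so no capping applies
Step 4: Maximum after transformation = 88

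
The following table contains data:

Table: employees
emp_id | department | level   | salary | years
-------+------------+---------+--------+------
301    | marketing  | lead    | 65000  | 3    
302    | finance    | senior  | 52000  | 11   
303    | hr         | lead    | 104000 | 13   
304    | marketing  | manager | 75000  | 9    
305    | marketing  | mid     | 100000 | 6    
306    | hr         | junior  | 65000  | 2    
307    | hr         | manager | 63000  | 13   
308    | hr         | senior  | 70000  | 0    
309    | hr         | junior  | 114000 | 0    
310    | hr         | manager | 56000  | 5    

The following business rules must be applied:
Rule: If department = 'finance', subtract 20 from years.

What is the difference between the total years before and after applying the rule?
20

Step 1: Original sum of years = 62
Step 2: 1 records have department = 'finance'
Step 3: Each affected record changes by -20
Step 4: Total change = 1 × -20 = -20
Step 5: New sum = 62 + -20 = 42
Step 6: Difference = |42 - 62| = 20
        (Sum decreased by 20)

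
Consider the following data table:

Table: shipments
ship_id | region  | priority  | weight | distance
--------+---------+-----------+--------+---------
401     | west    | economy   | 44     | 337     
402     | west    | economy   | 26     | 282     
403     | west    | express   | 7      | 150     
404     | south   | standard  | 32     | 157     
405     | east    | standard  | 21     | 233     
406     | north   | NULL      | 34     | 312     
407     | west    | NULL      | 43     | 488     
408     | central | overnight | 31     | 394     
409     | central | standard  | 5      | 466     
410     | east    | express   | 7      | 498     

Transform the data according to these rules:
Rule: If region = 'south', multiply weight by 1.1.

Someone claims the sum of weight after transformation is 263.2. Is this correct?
No, the correct result is 253.2.

Step 1: Calculate the correct sum after transformation
Step 2: Apply multiplier 1.1 to records where region = 'south'
Step 3: Correct result = 253.2
Step 4: Claimed result = 263.2
Step 5: 253.2 ≠ 263.2
Conclusion: The claimed result is incorrect. The correct answer is 253.2.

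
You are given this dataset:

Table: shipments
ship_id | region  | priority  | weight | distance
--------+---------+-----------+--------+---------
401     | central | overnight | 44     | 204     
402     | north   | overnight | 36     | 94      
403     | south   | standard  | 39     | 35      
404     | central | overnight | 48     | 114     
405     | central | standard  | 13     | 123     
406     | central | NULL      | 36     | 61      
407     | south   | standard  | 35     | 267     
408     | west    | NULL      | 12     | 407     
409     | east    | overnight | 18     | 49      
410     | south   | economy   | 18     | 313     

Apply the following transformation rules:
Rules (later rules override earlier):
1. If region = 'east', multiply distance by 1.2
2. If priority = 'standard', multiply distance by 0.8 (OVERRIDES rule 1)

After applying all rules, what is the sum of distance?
1591.8

Step 1: Rule 2 takes priority for records with priority = 'standard'
  - 3 records: 425 × 0.8 = 340.0
Step 2: Rule 1 applies to remaining records with region = 'east'
  - 1 records: 49 × 1.2 = 58.8
Step 3: Other records unchanged: 1193
Step 4: Final sum = 340.0 + 58.8 + 1193 = 1591.8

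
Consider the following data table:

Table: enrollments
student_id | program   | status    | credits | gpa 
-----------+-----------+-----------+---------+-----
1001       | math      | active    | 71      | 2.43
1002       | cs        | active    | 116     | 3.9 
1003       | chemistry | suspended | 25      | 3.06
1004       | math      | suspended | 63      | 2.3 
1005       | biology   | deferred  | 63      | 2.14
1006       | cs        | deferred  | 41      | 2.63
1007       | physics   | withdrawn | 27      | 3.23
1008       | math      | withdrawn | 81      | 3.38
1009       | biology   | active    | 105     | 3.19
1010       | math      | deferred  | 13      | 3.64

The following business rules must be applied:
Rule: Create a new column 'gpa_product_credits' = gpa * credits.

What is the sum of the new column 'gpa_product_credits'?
1832.24

Step 1: For each record, compute gpa * credits
Example calculations:
  2.43 * 71 = 172.53
  3.9 * 116 = 452.4
  3.06 * 25 = 76.5
  ...
Step 2: Sum all derived values
Step 3: Total = 1832.24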